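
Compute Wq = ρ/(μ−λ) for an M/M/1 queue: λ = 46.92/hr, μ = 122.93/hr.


ρ = 46.92/122.93 = 0.3817
Wq = ρ/(μ−λ) = 0.3817/(122.93 − 46.92) = 0.3817/76.01 = 0.005021 hr

Final: 0.005021 hr


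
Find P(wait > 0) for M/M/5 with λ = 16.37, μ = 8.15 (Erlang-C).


a = λ/μ = 2.0086; ρ = a/5 = 0.4017
P₀ = 0.133157 (from M/M/c formula)
C(c,a) = [a^c/(c!(1−ρ))]·P₀ = [32.69304/(120·0.5983)]·0.133157
= 0.45537·0.133157 = 0.060636

Final: 0.060636


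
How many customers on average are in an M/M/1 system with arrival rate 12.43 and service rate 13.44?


ρ = λ/μ = 12.43/13.44 = 0.9249
L = ρ/(1−ρ) = 0.9249/(1 − 0.9249) = 0.9249/0.07515 = 12.3069

Final: 12.3069


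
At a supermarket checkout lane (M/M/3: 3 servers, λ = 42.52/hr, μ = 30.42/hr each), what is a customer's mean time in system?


a = 1.3978; ρ = 0.4659; P₀ = 0.236583
Lq = P₀·a^c·ρ/(c!(1−ρ)²) = 0.17589
Wq = Lq/λ = 0.17589/42.52 = 0.004137 hr
W = Wq + 1/μ = 0.004137 + 0.03287 = 0.03701 hr

Final: 0.03701 hr


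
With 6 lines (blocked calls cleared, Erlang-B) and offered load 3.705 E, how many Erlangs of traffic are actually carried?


B(6,3.705) = 0.096297 (Erlang-B)
Carried load = a(1 − B) = 3.705·(1 − 0.096297) = 3.705·0.903703 = 3.3482 E

Final: 3.3482 Erlangs


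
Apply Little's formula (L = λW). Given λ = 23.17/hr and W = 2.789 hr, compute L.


L = λW = 23.17·2.789 = 64.6211

Final: 64.6211


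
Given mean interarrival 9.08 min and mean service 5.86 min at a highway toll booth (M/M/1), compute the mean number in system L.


λ = 60/9.08 = 6.6079 /hr
μ = 60/5.86 = 10.2389 /hr
ρ = λ/μ = 6.6079/10.2389 = 0.6454
L = ρ/(1−ρ) = 0.6454/0.3546 = 1.8199

Final: 1.8199


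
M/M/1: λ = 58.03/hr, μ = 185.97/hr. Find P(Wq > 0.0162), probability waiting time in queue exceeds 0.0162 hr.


ρ = 58.03/185.97 = 0.3120
P(Wq > t) = ρ·e^{−(μ−λ)t} = 0.3120·e^{−2.0726}
= 0.3120·0.125855 = 0.039272

Final: 0.039272


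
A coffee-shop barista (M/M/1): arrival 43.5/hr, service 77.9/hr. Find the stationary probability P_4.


ρ = 43.5/77.9 = 0.5584
P_n = (1−ρ)·ρ^n = (1 − 0.5584)·0.5584^4 = 0.4416·0.097232 = 0.042937

Final: 0.042937


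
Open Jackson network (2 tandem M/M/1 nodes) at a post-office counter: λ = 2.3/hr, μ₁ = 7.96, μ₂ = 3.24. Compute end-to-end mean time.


Each node sees arrival rate λ = 2.3/hr (tandem ⇒ throughput preserved).
W₁ = 1/(μ₁−λ) = 1/(7.96−2.3) = 0.17668 hr
W₂ = 1/(μ₂−λ) = 1/(3.24−2.3) = 1.06383 hr
W_total = W₁ + W₂ = 0.17668 + 1.06383 = 1.24051 hr

Final: 1.24051 hr


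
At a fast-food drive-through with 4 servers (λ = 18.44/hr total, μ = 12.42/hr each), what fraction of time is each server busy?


ρ = λ/(cμ) = 18.44/(4·12.42) = 18.44/49.68 = 0.3712

Final: 0.3712


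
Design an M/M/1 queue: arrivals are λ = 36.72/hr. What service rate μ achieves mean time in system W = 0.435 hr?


W = 1/(μ−λ) ⇒ μ − λ = 1/W = 1/0.435 = 2.2989
μ = λ + 1/W = 36.72 + 2.2989 = 39.0189 per hr

Final: 39.0189 /hr


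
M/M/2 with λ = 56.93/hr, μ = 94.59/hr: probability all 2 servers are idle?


a = λ/μ = 56.93/94.59 = 0.6019; ρ = a/c = 0.3009
Σ_{k=0}^{1} a^k/k! (terms k=0..1) = 1.00000 + 0.60186 = 1.60186
Tail: a^2/(2!(1−ρ)) = 0.36224/(2·0.6991) = 0.25908
P₀ = 1/(1.60186 + 0.25908) = 1/1.86095 = 0.537361

Final: 0.537361


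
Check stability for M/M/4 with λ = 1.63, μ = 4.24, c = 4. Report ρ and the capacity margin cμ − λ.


Total capacity cμ = 4·4.24 = 16.96/hr
ρ = λ/(cμ) = 1.63/16.96 = 0.09611
Stable ⇔ ρ < 1: YES
Spare capacity = cμ − λ = 16.96 − 1.63 = 15.33/hr

Final: ρ = 0.09611; stable; margin = 15.33/hr


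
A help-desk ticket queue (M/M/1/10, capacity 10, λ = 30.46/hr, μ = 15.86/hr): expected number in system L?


ρ = 30.46/15.86 = 1.9206
L = ρ[1 − (K+1)ρ^K + Kρ^(K+1)] / [(1−ρ)(1−ρ^(K+1))]
Numerator: 1.9206·(1 − 11·682.758570 + 10·1311.275287) = 10761.653581
Denominator: (-0.9206)·(-1310.275287) = 1206.180276
L = 10761.653581/1206.180276 = 8.9221

Final: 8.9221


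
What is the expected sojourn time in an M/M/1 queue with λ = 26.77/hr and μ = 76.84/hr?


W = 1/(μ−λ) = 1/(76.84 − 26.77) = 1/50.07 = 0.01997 hr

Final: 0.01997 hr


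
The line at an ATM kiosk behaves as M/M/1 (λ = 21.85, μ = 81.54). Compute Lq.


ρ = 21.85/81.54 = 0.2680
Lq = ρ²/(1−ρ) = 0.07181/0.7320 = 0.09809

Final: 0.09809


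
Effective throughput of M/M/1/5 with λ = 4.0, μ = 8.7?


ρ = 0.4598; P_K = (1−ρ)ρ^5/(1−ρ^6) = 0.011205
λ_eff = λ(1 − P_K) = 4.0·(1 − 0.011205) = 4.0·0.988795 = 3.9552 /hr

Final: 3.9552 /hr


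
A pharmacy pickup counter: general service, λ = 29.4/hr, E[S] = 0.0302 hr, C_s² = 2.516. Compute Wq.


ρ = λ·E[S] = 29.4·0.0302 = 0.8879
E[S²] = E[S]²(1+C_s²) = 0.0302²·(1+2.516) = 0.003207
Wq = λ·E[S²]/(2(1−ρ)) = 29.4·0.003207/(2·0.1121) = 0.42043 hr

Final: 0.42043 hr


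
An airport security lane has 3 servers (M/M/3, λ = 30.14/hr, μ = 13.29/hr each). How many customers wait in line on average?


a = λ/μ = 2.2679; ρ = a/3 = 0.7560
P₀ = 0.072435
Lq = P₀·a^c·ρ / (c!·(1−ρ)²) = 0.072435·11.66420·0.7560/(6·0.05956)
= 1.78738

Final: 1.78738


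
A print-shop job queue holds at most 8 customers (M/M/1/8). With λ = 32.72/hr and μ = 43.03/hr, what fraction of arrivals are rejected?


ρ = λ/μ = 32.72/43.03 = 0.7604
P_K = (1−ρ)ρ^K/(1−ρ^(K+1)) = (0.2396·0.111773)/(1 − 0.084992)
= 0.026781/0.915008 = 0.029268

Final: 0.029268


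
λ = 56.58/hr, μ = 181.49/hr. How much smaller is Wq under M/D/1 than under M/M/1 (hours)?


ρ = 56.58/181.49 = 0.3118
Wq(M/M/1) = ρ/(μ−λ) = 0.3118/124.91 = 0.002496 hr
Wq(M/D/1) = ρ/(2(μ−λ)) = 0.001248 hr
Savings = 0.002496 − 0.001248 = 0.001248 hr

Final: 0.001248 hr


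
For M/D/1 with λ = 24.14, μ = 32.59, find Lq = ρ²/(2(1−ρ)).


ρ = 24.14/32.59 = 0.7407
M/D/1: Lq = ρ²/(2(1−ρ)) = 0.5487/(2·0.2593) = 1.05804

Final: 1.05804


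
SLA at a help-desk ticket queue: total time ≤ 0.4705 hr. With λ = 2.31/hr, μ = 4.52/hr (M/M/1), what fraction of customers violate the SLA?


W ~ Exponential(μ−λ) for M/M/1.
μ − λ = 4.52 − 2.31 = 2.2100
P(W > t) = e^{−(μ−λ)t} = e^{−1.0398} = 0.353524

Final: 0.353524


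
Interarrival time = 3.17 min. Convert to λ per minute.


λ = 1/(interarrival time) in consistent units.
1 minute = 1 min, so λ = 1/3.17 = 0.3155 per minute

Final: 0.3155 /min


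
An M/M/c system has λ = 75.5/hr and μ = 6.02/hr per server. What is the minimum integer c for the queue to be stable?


Stability requires cμ > λ ⇔ c > λ/μ.
λ/μ = 75.5/6.02 = 12.5415
Minimum integer c = ⌊12.5415⌋ + 1 = 13
Check: 13·6.02 = 78.26 > 75.5, while 12·6.02 = 72.24 ≤ 75.5

Final: 13 servers


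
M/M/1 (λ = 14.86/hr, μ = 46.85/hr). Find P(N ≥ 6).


ρ = 14.86/46.85 = 0.3172
P(N ≥ n) = ρ^n = 0.3172^6 = 0.001018

Final: 0.001018


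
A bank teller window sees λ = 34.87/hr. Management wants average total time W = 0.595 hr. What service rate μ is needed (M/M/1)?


W = 1/(μ−λ) ⇒ μ − λ = 1/W = 1/0.595 = 1.6807
μ = λ + 1/W = 34.87 + 1.6807 = 36.5507 per hr

Final: 36.5507 /hr


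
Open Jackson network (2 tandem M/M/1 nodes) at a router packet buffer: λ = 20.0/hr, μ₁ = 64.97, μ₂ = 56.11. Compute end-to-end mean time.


Each node sees arrival rate λ = 20.0/hr (tandem ⇒ throughput preserved).
W₁ = 1/(μ₁−λ) = 1/(64.97−20.0) = 0.02224 hr
W₂ = 1/(μ₂−λ) = 1/(56.11−20.0) = 0.02769 hr
W_total = W₁ + W₂ = 0.02224 + 0.02769 = 0.04993 hr

Final: 0.04993 hr


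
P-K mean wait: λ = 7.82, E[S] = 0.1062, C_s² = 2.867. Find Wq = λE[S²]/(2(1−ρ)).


ρ = λ·E[S] = 7.82·0.1062 = 0.8305
E[S²] = E[S]²(1+C_s²) = 0.1062²·(1+2.867) = 0.043614
Wq = λ·E[S²]/(2(1−ρ)) = 7.82·0.043614/(2·0.1695) = 1.00598 hr

Final: 1.00598 hr


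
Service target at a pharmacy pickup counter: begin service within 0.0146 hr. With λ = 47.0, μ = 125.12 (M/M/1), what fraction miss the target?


ρ = 47.0/125.12 = 0.3756
P(Wq > t) = ρ·e^{−(μ−λ)t} = 0.3756·e^{−1.1406}
= 0.3756·0.319643 = 0.120070

Final: 0.120070


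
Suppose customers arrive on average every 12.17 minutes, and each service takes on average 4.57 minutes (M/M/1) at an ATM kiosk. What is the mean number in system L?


λ = 60/12.17 = 4.9302 /hr
μ = 60/4.57 = 13.1291 /hr
ρ = λ/μ = 4.9302/13.1291 = 0.3755
L = ρ/(1−ρ) = 0.3755/0.6245 = 0.6013

Final: 0.6013


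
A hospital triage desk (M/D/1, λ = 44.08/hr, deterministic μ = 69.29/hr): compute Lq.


ρ = 44.08/69.29 = 0.6362
M/D/1: Lq = ρ²/(2(1−ρ)) = 0.4047/(2·0.3638) = 0.55617

Final: 0.55617


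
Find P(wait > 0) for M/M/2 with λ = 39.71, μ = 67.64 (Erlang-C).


a = λ/μ = 0.5871; ρ = a/2 = 0.2935
P₀ = 0.546145 (from M/M/c formula)
C(c,a) = [a^c/(c!(1−ρ))]·P₀ = [0.34466/(2·0.7065)]·0.546145
= 0.24394·0.546145 = 0.133224

Final: 0.133224


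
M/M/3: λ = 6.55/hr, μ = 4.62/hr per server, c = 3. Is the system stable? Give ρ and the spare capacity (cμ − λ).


Total capacity cμ = 3·4.62 = 13.86/hr
ρ = λ/(cμ) = 6.55/13.86 = 0.4726
Stable ⇔ ρ < 1: YES
Spare capacity = cμ − λ = 13.86 − 6.55 = 7.31/hr

Final: ρ = 0.4726; stable; margin = 7.31/hr


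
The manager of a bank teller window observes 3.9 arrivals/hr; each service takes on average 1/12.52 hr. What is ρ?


ρ = λ/μ = 3.9/12.52 = 0.3115

Final: 0.3115


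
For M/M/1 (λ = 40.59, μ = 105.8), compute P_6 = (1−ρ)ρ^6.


ρ = 40.59/105.8 = 0.3836
P_n = (1−ρ)·ρ^n = (1 − 0.3836)·0.3836^6 = 0.6164·0.003189 = 0.001965

Final: 0.001965


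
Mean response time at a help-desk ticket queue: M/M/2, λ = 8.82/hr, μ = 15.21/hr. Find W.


a = 0.5799; ρ = 0.2899; P₀ = 0.550459
Lq = P₀·a^c·ρ/(c!(1−ρ)²) = 0.05322
Wq = Lq/λ = 0.05322/8.82 = 0.006034 hr
W = Wq + 1/μ = 0.006034 + 0.06575 = 0.07178 hr

Final: 0.07178 hr


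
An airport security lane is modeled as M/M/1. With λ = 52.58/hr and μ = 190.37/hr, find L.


ρ = λ/μ = 52.58/190.37 = 0.2762
L = ρ/(1−ρ) = 0.2762/(1 − 0.2762) = 0.2762/0.7238 = 0.3816

Final: 0.3816


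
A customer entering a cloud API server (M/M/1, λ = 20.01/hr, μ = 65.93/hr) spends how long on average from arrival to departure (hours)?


W = 1/(μ−λ) = 1/(65.93 − 20.01) = 1/45.92 = 0.02178 hr

Final: 0.02178 hr


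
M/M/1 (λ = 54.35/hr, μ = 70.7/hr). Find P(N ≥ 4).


ρ = 54.35/70.7 = 0.7687
P(N ≥ n) = ρ^n = 0.7687^4 = 0.349237

Final: 0.349237


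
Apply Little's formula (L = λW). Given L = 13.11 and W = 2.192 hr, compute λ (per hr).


λ = L/W = 13.11/2.192 = 5.9808 /hr

Final: 5.9808 /hr


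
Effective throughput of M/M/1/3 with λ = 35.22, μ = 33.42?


ρ = 1.0539; P_K = (1−ρ)ρ^3/(1−ρ^4) = 0.270002
λ_eff = λ(1 − P_K) = 35.22·(1 − 0.270002) = 35.22·0.729998 = 25.7105 /hr

Final: 25.7105 /hr


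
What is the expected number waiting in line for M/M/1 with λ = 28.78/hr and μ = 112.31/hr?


ρ = 28.78/112.31 = 0.2563
Lq = ρ²/(1−ρ) = 0.06567/0.7437 = 0.08829

Final: 0.08829


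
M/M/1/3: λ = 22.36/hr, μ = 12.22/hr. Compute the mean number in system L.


ρ = 22.36/12.22 = 1.8298
L = ρ[1 − (K+1)ρ^K + Kρ^(K+1)] / [(1−ρ)(1−ρ^(K+1))]
Numerator: 1.8298·(1 − 4·6.126350 + 3·11.209916) = 18.525407
Denominator: (-0.8298)·(-10.209916) = 8.472058
L = 18.525407/8.472058 = 2.1866

Final: 2.1866


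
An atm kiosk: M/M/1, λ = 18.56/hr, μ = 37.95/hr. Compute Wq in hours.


ρ = 18.56/37.95 = 0.4891
Wq = ρ/(μ−λ) = 0.4891/(37.95 − 18.56) = 0.4891/19.39 = 0.02522 hr

Final: 0.02522 hr


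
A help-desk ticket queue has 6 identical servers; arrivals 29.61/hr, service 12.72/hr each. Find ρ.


ρ = λ/(cμ) = 29.61/(6·12.72) = 29.61/76.32 = 0.3880

Final: 0.3880


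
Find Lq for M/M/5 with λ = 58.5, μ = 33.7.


a = λ/μ = 1.7359; ρ = a/5 = 0.3472
P₀ = 0.175624
Lq = P₀·a^c·ρ / (c!·(1−ρ)²) = 0.175624·15.76267·0.3472/(120·0.42617)
= 0.01879

Final: 0.01879


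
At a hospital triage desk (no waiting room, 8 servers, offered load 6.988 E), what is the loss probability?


B(c,a) = (a^c/c!) / Σ_{k=0}^{c} a^k/k!
a^8/8! = 141.027123
Σ terms (k=0..8): 1.00000 + 6.98800 + 24.41607 + 56.87317 + 99.35743 + 138.86194 + 161.72788 + 161.45063 + 141.02712 = 791.702240
B = 141.027123/791.702240 = 0.178132

Final: 0.178132


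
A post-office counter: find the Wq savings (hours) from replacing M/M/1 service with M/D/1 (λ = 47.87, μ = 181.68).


ρ = 47.87/181.68 = 0.2635
Wq(M/M/1) = ρ/(μ−λ) = 0.2635/133.81 = 0.001969 hr
Wq(M/D/1) = ρ/(2(μ−λ)) = 0.0009845 hr
Savings = 0.001969 − 0.0009845 = 0.0009845 hr

Final: 0.0009845 hr


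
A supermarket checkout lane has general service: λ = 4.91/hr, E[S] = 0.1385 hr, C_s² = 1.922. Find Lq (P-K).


ρ = λ·E[S] = 4.91·0.1385 = 0.6800
Lq = ρ²(1+C_s²)/(2(1−ρ)) = 0.4624·(1+1.922)/(2·0.3200)
= 0.4624·2.9220/0.6399 = 2.11159

Final: 2.11159


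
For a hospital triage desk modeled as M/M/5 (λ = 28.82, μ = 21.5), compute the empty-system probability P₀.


a = λ/μ = 28.82/21.5 = 1.3405; ρ = a/c = 0.2681
Σ_{k=0}^{4} a^k/k! (terms k=0..4) = 1.00000 + 1.34047 + 0.89842 + 0.40144 + 0.13453 = 3.77485
Tail: a^5/(5!(1−ρ)) = 4.32790/(120·0.7319) = 0.04928
P₀ = 1/(3.77485 + 0.04928) = 1/3.82413 = 0.261498

Final: 0.261498


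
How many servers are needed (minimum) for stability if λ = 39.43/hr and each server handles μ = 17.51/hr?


Stability requires cμ > λ ⇔ c > λ/μ.
λ/μ = 39.43/17.51 = 2.2519
Minimum integer c = ⌊2.2519⌋ + 1 = 3
Check: 3·17.51 = 52.53 > 39.43, while 2·17.51 = 35.02 ≤ 39.43

Final: 3 servers


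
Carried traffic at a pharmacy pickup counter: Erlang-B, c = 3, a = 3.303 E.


B(3,3.303) = 0.380991 (Erlang-B)
Carried load = a(1 − B) = 3.303·(1 − 0.380991) = 3.303·0.619009 = 2.0446 E

Final: 2.0446 Erlangs


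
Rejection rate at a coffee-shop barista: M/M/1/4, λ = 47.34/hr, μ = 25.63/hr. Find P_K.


ρ = λ/μ = 47.34/25.63 = 1.8471
P_K = (1−ρ)ρ^K/(1−ρ^(K+1)) = (-0.8471·11.639078)/(1 − 21.498009)
= -9.858931/-20.498009 = 0.480970

Final: 0.480970


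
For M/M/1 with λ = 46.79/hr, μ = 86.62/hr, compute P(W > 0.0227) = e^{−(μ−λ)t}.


W ~ Exponential(μ−λ) for M/M/1.
μ − λ = 86.62 − 46.79 = 39.8300
P(W > t) = e^{−(μ−λ)t} = e^{−0.9041} = 0.404890

Final: 0.404890


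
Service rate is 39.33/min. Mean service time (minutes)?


Mean service time = 1/μ = 1/39.33 minute = 0.02543 minute
In minutes: 0.02543 × 1 = 0.02543 min

Final: 0.02543 min


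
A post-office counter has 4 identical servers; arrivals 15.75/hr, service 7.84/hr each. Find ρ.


ρ = λ/(cμ) = 15.75/(4·7.84) = 15.75/31.36 = 0.5022

Final: 0.5022


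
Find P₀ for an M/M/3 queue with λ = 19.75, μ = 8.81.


a = λ/μ = 19.75/8.81 = 2.2418; ρ = a/c = 0.7473
Σ_{k=0}^{2} a^k/k! (terms k=0..2) = 1.00000 + 2.24177 + 2.51277 = 5.75454
Tail: a^3/(3!(1−ρ)) = 11.26610/(6·0.2527) = 7.42922
P₀ = 1/(5.75454 + 7.42922) = 1/13.18376 = 0.075851

Final: 0.075851


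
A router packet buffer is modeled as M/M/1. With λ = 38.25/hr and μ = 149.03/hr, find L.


ρ = λ/μ = 38.25/149.03 = 0.2567
L = ρ/(1−ρ) = 0.2567/(1 − 0.2567) = 0.2567/0.7433 = 0.3453

Final: 0.3453


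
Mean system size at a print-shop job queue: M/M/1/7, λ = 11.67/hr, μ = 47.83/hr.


ρ = 11.67/47.83 = 0.2440
L = ρ[1 − (K+1)ρ^K + Kρ^(K+1)] / [(1−ρ)(1−ρ^(K+1))]
Numerator: 0.2440·(1 − 8·0.00005147 + 7·0.00001256) = 0.243910
Denominator: (0.7560)·(0.999987) = 0.756001
L = 0.243910/0.756001 = 0.3226

Final: 0.3226


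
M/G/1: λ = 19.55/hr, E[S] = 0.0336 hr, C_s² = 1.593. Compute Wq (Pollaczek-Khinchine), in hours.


ρ = λ·E[S] = 19.55·0.0336 = 0.6569
E[S²] = E[S]²(1+C_s²) = 0.0336²·(1+1.593) = 0.002927
Wq = λ·E[S²]/(2(1−ρ)) = 19.55·0.002927/(2·0.3431) = 0.08340 hr

Final: 0.08340 hr


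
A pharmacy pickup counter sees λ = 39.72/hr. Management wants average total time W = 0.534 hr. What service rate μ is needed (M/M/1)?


W = 1/(μ−λ) ⇒ μ − λ = 1/W = 1/0.534 = 1.8727
μ = λ + 1/W = 39.72 + 1.8727 = 41.5927 per hr

Final: 41.5927 /hr


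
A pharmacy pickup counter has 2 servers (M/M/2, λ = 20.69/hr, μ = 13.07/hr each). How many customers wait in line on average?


a = λ/μ = 1.5830; ρ = a/2 = 0.7915
P₀ = 0.116378
Lq = P₀·a^c·ρ / (c!·(1−ρ)²) = 0.116378·2.50594·0.7915/(2·0.04347)
= 2.65513

Final: 2.65513


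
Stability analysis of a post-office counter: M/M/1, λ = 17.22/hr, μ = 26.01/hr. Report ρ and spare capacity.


Total capacity cμ = 1·26.01 = 26.01/hr
ρ = λ/(cμ) = 17.22/26.01 = 0.6621
Stable ⇔ ρ < 1: YES
Spare capacity = cμ − λ = 26.01 − 17.22 = 8.79/hr

Final: ρ = 0.6621; stable; margin = 8.79/hr


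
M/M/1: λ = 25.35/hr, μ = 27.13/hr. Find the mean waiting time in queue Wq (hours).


ρ = 25.35/27.13 = 0.9344
Wq = ρ/(μ−λ) = 0.9344/(27.13 − 25.35) = 0.9344/1.78 = 0.5249 hr

Final: 0.5249 hr


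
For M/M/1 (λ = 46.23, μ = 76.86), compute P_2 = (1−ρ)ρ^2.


ρ = 46.23/76.86 = 0.6015
P_n = (1−ρ)·ρ^n = (1 − 0.6015)·0.6015^2 = 0.3985·0.361782 = 0.144176

Final: 0.144176


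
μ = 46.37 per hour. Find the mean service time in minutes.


Mean service time = 1/μ = 1/46.37 hour = 0.02157 hour
In minutes: 0.02157 × 60 = 1.2939 min

Final: 1.2939 min


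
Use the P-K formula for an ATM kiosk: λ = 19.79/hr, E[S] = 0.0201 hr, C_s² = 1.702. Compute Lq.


ρ = λ·E[S] = 19.79·0.0201 = 0.3978
Lq = ρ²(1+C_s²)/(2(1−ρ)) = 0.1582·(1+1.702)/(2·0.6022)
= 0.1582·2.7020/1.2044 = 0.35496

Final: 0.35496


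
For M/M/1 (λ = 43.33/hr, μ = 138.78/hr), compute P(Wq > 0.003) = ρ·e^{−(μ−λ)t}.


ρ = 43.33/138.78 = 0.3122
P(Wq > t) = ρ·e^{−(μ−λ)t} = 0.3122·e^{−0.2863}
= 0.3122·0.751000 = 0.234478

Final: 0.234478


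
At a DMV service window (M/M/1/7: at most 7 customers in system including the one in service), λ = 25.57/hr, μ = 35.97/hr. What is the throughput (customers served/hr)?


ρ = 0.7109; P_K = (1−ρ)ρ^7/(1−ρ^8) = 0.028373
λ_eff = λ(1 − P_K) = 25.57·(1 − 0.028373) = 25.57·0.971627 = 24.8445 /hr

Final: 24.8445 /hr


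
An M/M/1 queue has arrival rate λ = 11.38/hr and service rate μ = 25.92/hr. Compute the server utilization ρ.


ρ = λ/μ = 11.38/25.92 = 0.4390

Final: 0.4390


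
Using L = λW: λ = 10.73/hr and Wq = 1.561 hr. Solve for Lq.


Lq = λWq = 10.73·1.561 = 16.7495

Final: 16.7495


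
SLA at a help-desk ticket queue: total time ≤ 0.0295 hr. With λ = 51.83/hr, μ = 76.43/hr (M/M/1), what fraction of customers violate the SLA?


W ~ Exponential(μ−λ) for M/M/1.
μ − λ = 76.43 − 51.83 = 24.6000
P(W > t) = e^{−(μ−λ)t} = e^{−0.7257} = 0.483986

Final: 0.483986


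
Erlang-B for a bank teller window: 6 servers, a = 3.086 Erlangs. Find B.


B(c,a) = (a^c/c!) / Σ_{k=0}^{c} a^k/k!
a^6/6! = 1.199618
Σ terms (k=0..6): 1.00000 + 3.08600 + 4.76170 + 4.89820 + 3.77896 + 2.33237 + 1.19962 = 21.056852
B = 1.199618/21.056852 = 0.056970

Final: 0.056970


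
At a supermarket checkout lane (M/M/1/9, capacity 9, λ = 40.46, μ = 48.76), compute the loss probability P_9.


ρ = λ/μ = 40.46/48.76 = 0.8298
P_K = (1−ρ)ρ^K/(1−ρ^(K+1)) = (0.1702·0.186492)/(1 − 0.154747)
= 0.031745/0.845253 = 0.037557

Final: 0.037557


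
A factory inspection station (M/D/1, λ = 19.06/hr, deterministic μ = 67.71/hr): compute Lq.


ρ = 19.06/67.71 = 0.2815
M/D/1: Lq = ρ²/(2(1−ρ)) = 0.07924/(2·0.7185) = 0.05514

Final: 0.05514


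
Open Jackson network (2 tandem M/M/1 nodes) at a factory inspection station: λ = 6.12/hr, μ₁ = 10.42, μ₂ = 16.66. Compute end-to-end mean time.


Each node sees arrival rate λ = 6.12/hr (tandem ⇒ throughput preserved).
W₁ = 1/(μ₁−λ) = 1/(10.42−6.12) = 0.23256 hr
W₂ = 1/(μ₂−λ) = 1/(16.66−6.12) = 0.09488 hr
W_total = W₁ + W₂ = 0.23256 + 0.09488 = 0.32743 hr

Final: 0.32743 hr


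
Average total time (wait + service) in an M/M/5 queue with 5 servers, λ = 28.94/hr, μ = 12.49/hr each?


a = 2.3171; ρ = 0.4634; P₀ = 0.096966
Lq = P₀·a^c·ρ/(c!(1−ρ)²) = 0.08686
Wq = Lq/λ = 0.08686/28.94 = 0.003001 hr
W = Wq + 1/μ = 0.003001 + 0.08006 = 0.08307 hr

Final: 0.08307 hr


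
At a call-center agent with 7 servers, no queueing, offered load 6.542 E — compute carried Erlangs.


B(7,6.542) = 0.220049 (Erlang-B)
Carried load = a(1 − B) = 6.542·(1 − 0.220049) = 6.542·0.779951 = 5.1024 E

Final: 5.1024 Erlangs


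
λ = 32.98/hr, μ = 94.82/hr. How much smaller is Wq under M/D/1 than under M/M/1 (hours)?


ρ = 32.98/94.82 = 0.3478
Wq(M/M/1) = ρ/(μ−λ) = 0.3478/61.84 = 0.005624 hr
Wq(M/D/1) = ρ/(2(μ−λ)) = 0.002812 hr
Savings = 0.005624 − 0.002812 = 0.002812 hr

Final: 0.002812 hr


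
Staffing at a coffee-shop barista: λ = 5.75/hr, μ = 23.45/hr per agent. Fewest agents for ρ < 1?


Stability requires cμ > λ ⇔ c > λ/μ.
λ/μ = 5.75/23.45 = 0.2452
Minimum integer c = ⌊0.2452⌋ + 1 = 1
Check: 1·23.45 = 23.45 > 5.75, while 0·23.45 = 0.00 ≤ 5.75

Final: 1 servers


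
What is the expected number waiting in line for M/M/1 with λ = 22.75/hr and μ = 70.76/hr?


ρ = 22.75/70.76 = 0.3215
Lq = ρ²/(1−ρ) = 0.1034/0.6785 = 0.1524

Final: 0.1524


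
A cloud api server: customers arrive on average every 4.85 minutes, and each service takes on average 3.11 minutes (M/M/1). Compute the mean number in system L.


λ = 60/4.85 = 12.3711 /hr
μ = 60/3.11 = 19.2926 /hr
ρ = λ/μ = 12.3711/19.2926 = 0.6412
L = ρ/(1−ρ) = 0.6412/0.3588 = 1.7874

Final: 1.7874


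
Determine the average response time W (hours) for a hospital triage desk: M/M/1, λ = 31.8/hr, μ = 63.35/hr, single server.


W = 1/(μ−λ) = 1/(63.35 − 31.8) = 1/31.55 = 0.03170 hr

Final: 0.03170 hr


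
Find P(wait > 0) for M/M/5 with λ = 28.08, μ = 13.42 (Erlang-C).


a = λ/μ = 2.0924; ρ = a/5 = 0.4185
P₀ = 0.122224 (from M/M/c formula)
C(c,a) = [a^c/(c!(1−ρ))]·P₀ = [40.10725/(120·0.5815)]·0.122224
= 0.57475·0.122224 = 0.070248

Final: 0.070248


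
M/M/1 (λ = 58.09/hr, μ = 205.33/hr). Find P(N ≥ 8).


ρ = 58.09/205.33 = 0.2829
P(N ≥ n) = ρ^n = 0.2829^8 = 0.00004104

Final: 0.00004104


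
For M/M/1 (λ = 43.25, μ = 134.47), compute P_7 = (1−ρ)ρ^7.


ρ = 43.25/134.47 = 0.3216
P_n = (1−ρ)·ρ^n = (1 − 0.3216)·0.3216^7 = 0.6784·0.0003561 = 0.0002415

Final: 0.0002415


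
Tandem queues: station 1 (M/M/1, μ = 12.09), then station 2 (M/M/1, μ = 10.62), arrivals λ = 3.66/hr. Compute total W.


Each node sees arrival rate λ = 3.66/hr (tandem ⇒ throughput preserved).
W₁ = 1/(μ₁−λ) = 1/(12.09−3.66) = 0.11862 hr
W₂ = 1/(μ₂−λ) = 1/(10.62−3.66) = 0.14368 hr
W_total = W₁ + W₂ = 0.11862 + 0.14368 = 0.26230 hr

Final: 0.26230 hr


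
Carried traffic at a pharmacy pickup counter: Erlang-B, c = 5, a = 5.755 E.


B(5,5.755) = 0.342951 (Erlang-B)
Carried load = a(1 − B) = 5.755·(1 − 0.342951) = 5.755·0.657049 = 3.7813 E

Final: 3.7813 Erlangs


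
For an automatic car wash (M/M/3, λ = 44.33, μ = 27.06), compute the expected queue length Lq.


a = λ/μ = 1.6382; ρ = a/3 = 0.5461
P₀ = 0.178753
Lq = P₀·a^c·ρ / (c!·(1−ρ)²) = 0.178753·4.39653·0.5461/(6·0.20605)
= 0.34712

Final: 0.34712


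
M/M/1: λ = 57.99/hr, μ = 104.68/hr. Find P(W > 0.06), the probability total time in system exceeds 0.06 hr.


W ~ Exponential(μ−λ) for M/M/1.
μ − λ = 104.68 − 57.99 = 46.6900
P(W > t) = e^{−(μ−λ)t} = e^{−2.8014} = 0.060725

Final: 0.060725


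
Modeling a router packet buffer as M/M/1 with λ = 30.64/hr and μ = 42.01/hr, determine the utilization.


ρ = λ/μ = 30.64/42.01 = 0.7294

Final: 0.7294


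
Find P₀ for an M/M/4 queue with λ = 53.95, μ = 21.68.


a = λ/μ = 53.95/21.68 = 2.4885; ρ = a/c = 0.6221
Σ_{k=0}^{3} a^k/k! (terms k=0..3) = 1.00000 + 2.48847 + 3.09624 + 2.56830 = 9.15300
Tail: a^4/(4!(1−ρ)) = 38.34676/(24·0.3779) = 4.22825
P₀ = 1/(9.15300 + 4.22825) = 1/13.38125 = 0.074731

Final: 0.074731


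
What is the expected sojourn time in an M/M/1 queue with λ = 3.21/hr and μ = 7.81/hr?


W = 1/(μ−λ) = 1/(7.81 − 3.21) = 1/4.60 = 0.2174 hr

Final: 0.2174 hr


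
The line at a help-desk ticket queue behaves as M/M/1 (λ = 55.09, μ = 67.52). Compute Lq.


ρ = 55.09/67.52 = 0.8159
Lq = ρ²/(1−ρ) = 0.6657/0.1841 = 3.6161

Final: 3.6161


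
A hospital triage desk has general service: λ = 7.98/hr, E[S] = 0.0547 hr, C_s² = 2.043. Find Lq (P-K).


ρ = λ·E[S] = 7.98·0.0547 = 0.4365
Lq = ρ²(1+C_s²)/(2(1−ρ)) = 0.1905·(1+2.043)/(2·0.5635)
= 0.1905·3.0430/1.1270 = 0.51447

Final: 0.51447


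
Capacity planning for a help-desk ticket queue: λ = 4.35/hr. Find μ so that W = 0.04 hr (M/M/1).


W = 1/(μ−λ) ⇒ μ − λ = 1/W = 1/0.04 = 25.0000
μ = λ + 1/W = 4.35 + 25.0000 = 29.3500 per hr

Final: 29.3500 /hr


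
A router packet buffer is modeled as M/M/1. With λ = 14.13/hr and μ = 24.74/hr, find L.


ρ = λ/μ = 14.13/24.74 = 0.5711
L = ρ/(1−ρ) = 0.5711/(1 − 0.5711) = 0.5711/0.4289 = 1.3318

Final: 1.3318


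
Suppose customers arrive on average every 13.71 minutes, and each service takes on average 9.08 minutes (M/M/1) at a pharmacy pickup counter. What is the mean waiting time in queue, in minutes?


λ = 60/13.71 = 4.3764 /hr
μ = 60/9.08 = 6.6079 /hr
ρ = λ/μ = 4.3764/6.6079 = 0.6623
Wq = ρ/(μ−λ) = 0.6623/(6.6079−4.3764) = 0.29678 hr
In minutes: 0.29678·60 = 17.807 min

Final: 17.807 min


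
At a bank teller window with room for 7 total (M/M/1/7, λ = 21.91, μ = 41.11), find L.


ρ = 21.91/41.11 = 0.5330
L = ρ[1 − (K+1)ρ^K + Kρ^(K+1)] / [(1−ρ)(1−ρ^(K+1))]
Numerator: 0.5330·(1 − 8·0.012214 + 7·0.006510) = 0.505169
Denominator: (0.4670)·(0.993490) = 0.463999
L = 0.505169/0.463999 = 1.0887

Final: 1.0887


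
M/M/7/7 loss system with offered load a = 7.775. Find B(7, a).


B(c,a) = (a^c/c!) / Σ_{k=0}^{c} a^k/k!
a^7/7! = 340.778547
Σ terms (k=0..7): 1.00000 + 7.77500 + 30.22531 + 78.33393 + 152.26159 + 236.76677 + 306.81027 + 340.77855 = 1153.951415
B = 340.778547/1153.951415 = 0.295314

Final: 0.295314


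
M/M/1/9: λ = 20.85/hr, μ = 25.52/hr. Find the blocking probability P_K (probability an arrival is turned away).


ρ = λ/μ = 20.85/25.52 = 0.8170
P_K = (1−ρ)ρ^K/(1−ρ^(K+1)) = (0.1830·0.162192)/(1 − 0.132512)
= 0.029680/0.867488 = 0.034214

Final: 0.034214


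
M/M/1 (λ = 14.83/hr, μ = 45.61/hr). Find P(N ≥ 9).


ρ = 14.83/45.61 = 0.3251
P(N ≥ n) = ρ^n = 0.3251^9 = 0.00004062

Final: 0.00004062


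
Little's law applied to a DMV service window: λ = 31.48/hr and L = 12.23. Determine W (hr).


W = L/λ = 12.23/31.48 = 0.3885 hr

Final: 0.3885 hr


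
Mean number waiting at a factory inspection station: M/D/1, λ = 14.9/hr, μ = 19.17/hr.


ρ = 14.9/19.17 = 0.7773
M/D/1: Lq = ρ²/(2(1−ρ)) = 0.6041/(2·0.2227) = 1.35610

Final: 1.35610


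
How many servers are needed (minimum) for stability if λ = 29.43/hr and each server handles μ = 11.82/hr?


Stability requires cμ > λ ⇔ c > λ/μ.
λ/μ = 29.43/11.82 = 2.4898
Minimum integer c = ⌊2.4898⌋ + 1 = 3
Check: 3·11.82 = 35.46 > 29.43, while 2·11.82 = 23.64 ≤ 29.43

Final: 3 servers


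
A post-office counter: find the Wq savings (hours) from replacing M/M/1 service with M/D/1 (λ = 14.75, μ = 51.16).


ρ = 14.75/51.16 = 0.2883
Wq(M/M/1) = ρ/(μ−λ) = 0.2883/36.41 = 0.007918 hr
Wq(M/D/1) = ρ/(2(μ−λ)) = 0.003959 hr
Savings = 0.007918 − 0.003959 = 0.003959 hr

Final: 0.003959 hr


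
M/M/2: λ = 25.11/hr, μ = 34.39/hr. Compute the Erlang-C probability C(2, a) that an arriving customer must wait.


a = λ/μ = 0.7302; ρ = a/2 = 0.3651
P₀ = 0.465119 (from M/M/c formula)
C(c,a) = [a^c/(c!(1−ρ))]·P₀ = [0.53313/(2·0.6349)]·0.465119
= 0.41983·0.465119 = 0.195273

Final: 0.195273


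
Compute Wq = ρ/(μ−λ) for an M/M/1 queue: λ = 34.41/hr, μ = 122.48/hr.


ρ = 34.41/122.48 = 0.2809
Wq = ρ/(μ−λ) = 0.2809/(122.48 − 34.41) = 0.2809/88.07 = 0.003190 hr

Final: 0.003190 hr


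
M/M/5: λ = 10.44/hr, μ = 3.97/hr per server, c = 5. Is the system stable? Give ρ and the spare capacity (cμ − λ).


Total capacity cμ = 5·3.97 = 19.85/hr
ρ = λ/(cμ) = 10.44/19.85 = 0.5259
Stable ⇔ ρ < 1: YES
Spare capacity = cμ − λ = 19.85 − 10.44 = 9.41/hr

Final: ρ = 0.5259; stable; margin = 9.41/hr


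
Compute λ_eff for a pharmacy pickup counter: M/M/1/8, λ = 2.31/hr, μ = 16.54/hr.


ρ = 0.1397; P_K = (1−ρ)ρ^8/(1−ρ^9) = 0.0000001245
λ_eff = λ(1 − P_K) = 2.31·(1 − 0.0000001245) = 2.31·1.000000 = 2.3100 /hr

Final: 2.3100 /hr


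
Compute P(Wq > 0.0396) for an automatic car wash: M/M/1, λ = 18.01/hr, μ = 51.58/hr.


ρ = 18.01/51.58 = 0.3492
P(Wq > t) = ρ·e^{−(μ−λ)t} = 0.3492·e^{−1.3294}
= 0.3492·0.264643 = 0.092405

Final: 0.092405


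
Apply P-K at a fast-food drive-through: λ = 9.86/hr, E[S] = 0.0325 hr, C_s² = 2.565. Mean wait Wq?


ρ = λ·E[S] = 9.86·0.0325 = 0.3205
E[S²] = E[S]²(1+C_s²) = 0.0325²·(1+2.565) = 0.003766
Wq = λ·E[S²]/(2(1−ρ)) = 9.86·0.003766/(2·0.6795) = 0.02732 hr

Final: 0.02732 hr


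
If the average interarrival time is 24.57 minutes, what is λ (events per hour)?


λ = 1/(interarrival time) in consistent units.
1 hour = 60 min, so λ = 60/24.57 = 2.4420 per hour

Final: 2.4420 /hr


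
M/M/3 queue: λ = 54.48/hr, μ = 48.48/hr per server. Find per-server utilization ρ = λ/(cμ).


ρ = λ/(cμ) = 54.48/(3·48.48) = 54.48/145.44 = 0.3746

Final: 0.3746


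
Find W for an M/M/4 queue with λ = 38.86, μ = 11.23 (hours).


a = 3.4604; ρ = 0.8651; P₀ = 0.016224
Lq = P₀·a^c·ρ/(c!(1−ρ)²) = 4.60716
Wq = Lq/λ = 4.60716/38.86 = 0.11856 hr
W = Wq + 1/μ = 0.11856 + 0.08905 = 0.20761 hr

Final: 0.20761 hr


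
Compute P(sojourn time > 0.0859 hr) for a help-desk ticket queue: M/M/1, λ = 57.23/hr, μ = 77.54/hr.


W ~ Exponential(μ−λ) for M/M/1.
μ − λ = 77.54 − 57.23 = 20.3100
P(W > t) = e^{−(μ−λ)t} = e^{−1.7446} = 0.174710

Final: 0.174710


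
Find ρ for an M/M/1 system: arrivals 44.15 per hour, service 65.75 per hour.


ρ = λ/μ = 44.15/65.75 = 0.6715

Final: 0.6715


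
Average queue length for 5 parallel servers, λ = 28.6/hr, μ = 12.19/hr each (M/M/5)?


a = λ/μ = 2.3462; ρ = a/5 = 0.4692
P₀ = 0.094077
Lq = P₀·a^c·ρ / (c!·(1−ρ)²) = 0.094077·71.09051·0.4692/(120·0.28171)
= 0.09283

Final: 0.09283


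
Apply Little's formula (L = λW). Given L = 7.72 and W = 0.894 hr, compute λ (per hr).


λ = L/W = 7.72/0.894 = 8.6353 /hr

Final: 8.6353 /hr


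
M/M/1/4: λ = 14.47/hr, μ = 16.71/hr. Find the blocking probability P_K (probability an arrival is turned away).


ρ = λ/μ = 14.47/16.71 = 0.8659
P_K = (1−ρ)ρ^K/(1−ρ^(K+1)) = (0.1341·0.562300)/(1 − 0.486923)
= 0.075377/0.513077 = 0.146912

Final: 0.146912


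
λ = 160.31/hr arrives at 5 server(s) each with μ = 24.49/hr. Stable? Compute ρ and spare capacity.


Total capacity cμ = 5·24.49 = 122.45/hr
ρ = λ/(cμ) = 160.31/122.45 = 1.3092
Stable ⇔ ρ < 1: NO
Spare capacity = cμ − λ = 122.45 − 160.31 = -37.86/hr

Final: ρ = 1.3092; unstable; margin = -37.86/hr


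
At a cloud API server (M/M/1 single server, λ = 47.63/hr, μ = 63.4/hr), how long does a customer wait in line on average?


ρ = 47.63/63.4 = 0.7513
Wq = ρ/(μ−λ) = 0.7513/(63.4 − 47.63) = 0.7513/15.77 = 0.04764 hr

Final: 0.04764 hr


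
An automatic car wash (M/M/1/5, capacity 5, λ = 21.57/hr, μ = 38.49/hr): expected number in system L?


ρ = 21.57/38.49 = 0.5604
L = ρ[1 − (K+1)ρ^K + Kρ^(K+1)] / [(1−ρ)(1−ρ^(K+1))]
Numerator: 0.5604·(1 − 6·0.055273 + 5·0.030975) = 0.461348
Denominator: (0.4396)·(0.969025) = 0.425978
L = 0.461348/0.425978 = 1.0830

Final: 1.0830


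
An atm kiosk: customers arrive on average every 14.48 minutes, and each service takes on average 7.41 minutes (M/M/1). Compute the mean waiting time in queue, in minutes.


λ = 60/14.48 = 4.1436 /hr
μ = 60/7.41 = 8.0972 /hr
ρ = λ/μ = 4.1436/8.0972 = 0.5117
Wq = ρ/(μ−λ) = 0.5117/(8.0972−4.1436) = 0.12944 hr
In minutes: 0.12944·60 = 7.766 min

Final: 7.766 min


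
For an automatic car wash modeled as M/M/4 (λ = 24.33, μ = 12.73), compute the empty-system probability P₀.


a = λ/μ = 24.33/12.73 = 1.9112; ρ = a/c = 0.4778
Σ_{k=0}^{3} a^k/k! (terms k=0..3) = 1.00000 + 1.91123 + 1.82641 + 1.16356 = 5.90120
Tail: a^4/(4!(1−ρ)) = 13.34304/(24·0.5222) = 1.06467
P₀ = 1/(5.90120 + 1.06467) = 1/6.96587 = 0.143557

Final: 0.143557


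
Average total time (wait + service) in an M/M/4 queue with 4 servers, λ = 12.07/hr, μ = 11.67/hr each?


a = 1.0343; ρ = 0.2586; P₀ = 0.354881
Lq = P₀·a^c·ρ/(c!(1−ρ)²) = 0.007959
Wq = Lq/λ = 0.007959/12.07 = 0.0006594 hr
W = Wq + 1/μ = 0.0006594 + 0.08569 = 0.08635 hr

Final: 0.08635 hr


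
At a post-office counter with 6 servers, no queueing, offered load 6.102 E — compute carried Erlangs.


B(6,6.102) = 0.272044 (Erlang-B)
Carried load = a(1 − B) = 6.102·(1 − 0.272044) = 6.102·0.727956 = 4.4420 E

Final: 4.4420 Erlangs


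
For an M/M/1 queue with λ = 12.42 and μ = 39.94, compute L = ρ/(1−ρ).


ρ = λ/μ = 12.42/39.94 = 0.3110
L = ρ/(1−ρ) = 0.3110/(1 − 0.3110) = 0.3110/0.6890 = 0.4513

Final: 0.4513


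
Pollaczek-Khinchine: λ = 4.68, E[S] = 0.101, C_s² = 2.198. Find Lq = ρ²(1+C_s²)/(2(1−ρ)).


ρ = λ·E[S] = 4.68·0.101 = 0.4727
Lq = ρ²(1+C_s²)/(2(1−ρ)) = 0.2234·(1+2.198)/(2·0.5273)
= 0.2234·3.1980/1.0546 = 0.67750

Final: 0.67750


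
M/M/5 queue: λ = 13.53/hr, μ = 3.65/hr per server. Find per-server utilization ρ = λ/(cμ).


ρ = λ/(cμ) = 13.53/(5·3.65) = 13.53/18.25 = 0.7414

Final: 0.7414


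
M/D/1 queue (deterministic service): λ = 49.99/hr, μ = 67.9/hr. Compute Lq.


ρ = 49.99/67.9 = 0.7362
M/D/1: Lq = ρ²/(2(1−ρ)) = 0.5420/(2·0.2638) = 1.02747

Final: 1.02747


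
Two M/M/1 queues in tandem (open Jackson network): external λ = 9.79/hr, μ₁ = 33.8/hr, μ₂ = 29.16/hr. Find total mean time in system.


Each node sees arrival rate λ = 9.79/hr (tandem ⇒ throughput preserved).
W₁ = 1/(μ₁−λ) = 1/(33.8−9.79) = 0.04165 hr
W₂ = 1/(μ₂−λ) = 1/(29.16−9.79) = 0.05163 hr
W_total = W₁ + W₂ = 0.04165 + 0.05163 = 0.09328 hr

Final: 0.09328 hr


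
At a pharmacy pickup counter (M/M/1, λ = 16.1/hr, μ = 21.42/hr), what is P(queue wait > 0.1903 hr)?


ρ = 16.1/21.42 = 0.7516
P(Wq > t) = ρ·e^{−(μ−λ)t} = 0.7516·e^{−1.0124}
= 0.7516·0.363347 = 0.273104

Final: 0.273104


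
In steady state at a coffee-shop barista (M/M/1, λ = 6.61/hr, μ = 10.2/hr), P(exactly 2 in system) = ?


ρ = 6.61/10.2 = 0.6480
P_n = (1−ρ)·ρ^n = (1 − 0.6480)·0.6480^2 = 0.3520·0.419955 = 0.147808

Final: 0.147808


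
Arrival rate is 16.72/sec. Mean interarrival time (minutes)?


Mean interarrival time = 1/λ = 1/16.72 second = 0.05981 second
In minutes: 0.05981 × 0.0166667 = 0.0009968 min

Final: 0.0009968 min


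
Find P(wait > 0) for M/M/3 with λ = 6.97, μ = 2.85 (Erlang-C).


a = λ/μ = 2.4456; ρ = a/3 = 0.8152
P₀ = 0.050946 (from M/M/c formula)
C(c,a) = [a^c/(c!(1−ρ))]·P₀ = [14.62729/(6·0.1848)]·0.050946
= 13.19233·0.050946 = 0.672102

Final: 0.672102


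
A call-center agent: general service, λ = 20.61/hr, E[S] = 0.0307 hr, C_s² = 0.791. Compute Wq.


ρ = λ·E[S] = 20.61·0.0307 = 0.6327
E[S²] = E[S]²(1+C_s²) = 0.0307²·(1+0.791) = 0.001688
Wq = λ·E[S²]/(2(1−ρ)) = 20.61·0.001688/(2·0.3673) = 0.04736 hr

Final: 0.04736 hr


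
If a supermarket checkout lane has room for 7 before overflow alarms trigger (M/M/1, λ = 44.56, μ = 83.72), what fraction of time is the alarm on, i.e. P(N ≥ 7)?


ρ = 44.56/83.72 = 0.5323
P(N ≥ n) = ρ^n = 0.5323^7 = 0.012101

Final: 0.012101


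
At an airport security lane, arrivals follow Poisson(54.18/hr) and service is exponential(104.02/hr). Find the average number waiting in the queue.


ρ = 54.18/104.02 = 0.5209
Lq = ρ²/(1−ρ) = 0.2713/0.4791 = 0.5662

Final: 0.5662


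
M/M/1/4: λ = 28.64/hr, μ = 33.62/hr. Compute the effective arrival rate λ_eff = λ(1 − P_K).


ρ = 0.8519; P_K = (1−ρ)ρ^4/(1−ρ^5) = 0.141475
λ_eff = λ(1 − P_K) = 28.64·(1 − 0.141475) = 28.64·0.858525 = 24.5882 /hr

Final: 24.5882 /hr


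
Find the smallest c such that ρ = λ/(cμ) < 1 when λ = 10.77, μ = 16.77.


Stability requires cμ > λ ⇔ c > λ/μ.
λ/μ = 10.77/16.77 = 0.6422
Minimum integer c = ⌊0.6422⌋ + 1 = 1
Check: 1·16.77 = 16.77 > 10.77, while 0·16.77 = 0.00 ≤ 10.77

Final: 1 servers


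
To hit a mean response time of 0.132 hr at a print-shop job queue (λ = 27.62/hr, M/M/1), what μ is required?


W = 1/(μ−λ) ⇒ μ − λ = 1/W = 1/0.132 = 7.5758
μ = λ + 1/W = 27.62 + 7.5758 = 35.1958 per hr

Final: 35.1958 /hr


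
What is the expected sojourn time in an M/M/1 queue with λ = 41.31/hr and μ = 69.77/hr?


W = 1/(μ−λ) = 1/(69.77 − 41.31) = 1/28.46 = 0.03514 hr

Final: 0.03514 hr


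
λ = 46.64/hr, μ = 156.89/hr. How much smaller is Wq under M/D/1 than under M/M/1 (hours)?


ρ = 46.64/156.89 = 0.2973
Wq(M/M/1) = ρ/(μ−λ) = 0.2973/110.25 = 0.002696 hr
Wq(M/D/1) = ρ/(2(μ−λ)) = 0.001348 hr
Savings = 0.002696 − 0.001348 = 0.001348 hr

Final: 0.001348 hr


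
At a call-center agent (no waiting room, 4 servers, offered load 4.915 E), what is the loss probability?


B(c,a) = (a^c/c!) / Σ_{k=0}^{c} a^k/k!
a^4/4! = 24.315480
Σ terms (k=0..4): 1.00000 + 4.91500 + 12.07861 + 19.78879 + 24.31548 = 62.097886
B = 24.315480/62.097886 = 0.391567

Final: 0.391567


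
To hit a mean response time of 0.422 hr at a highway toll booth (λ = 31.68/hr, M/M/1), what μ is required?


W = 1/(μ−λ) ⇒ μ − λ = 1/W = 1/0.422 = 2.3697
μ = λ + 1/W = 31.68 + 2.3697 = 34.0497 per hr

Final: 34.0497 /hr


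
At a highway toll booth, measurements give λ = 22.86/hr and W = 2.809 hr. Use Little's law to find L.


L = λW = 22.86·2.809 = 64.2137

Final: 64.2137


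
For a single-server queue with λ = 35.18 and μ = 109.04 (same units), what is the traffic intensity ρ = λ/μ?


ρ = λ/μ = 35.18/109.04 = 0.3226

Final: 0.3226


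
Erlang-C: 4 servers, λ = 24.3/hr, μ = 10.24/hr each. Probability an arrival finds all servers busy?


a = λ/μ = 2.3730; ρ = a/4 = 0.5933
P₀ = 0.085730 (from M/M/c formula)
C(c,a) = [a^c/(c!(1−ρ))]·P₀ = [31.71212/(24·0.4067)]·0.085730
= 3.24862·0.085730 = 0.278503

Final: 0.278503


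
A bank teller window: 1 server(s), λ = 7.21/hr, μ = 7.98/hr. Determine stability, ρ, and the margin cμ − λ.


Total capacity cμ = 1·7.98 = 7.98/hr
ρ = λ/(cμ) = 7.21/7.98 = 0.9035
Stable ⇔ ρ < 1: YES
Spare capacity = cμ − λ = 7.98 − 7.21 = 0.77/hr

Final: ρ = 0.9035; stable; margin = 0.77/hr


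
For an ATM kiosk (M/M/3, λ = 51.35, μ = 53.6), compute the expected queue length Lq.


a = λ/μ = 0.9580; ρ = a/3 = 0.3193
P₀ = 0.379906
Lq = P₀·a^c·ρ / (c!·(1−ρ)²) = 0.379906·0.87928·0.3193/(6·0.46330)
= 0.03837

Final: 0.03837
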